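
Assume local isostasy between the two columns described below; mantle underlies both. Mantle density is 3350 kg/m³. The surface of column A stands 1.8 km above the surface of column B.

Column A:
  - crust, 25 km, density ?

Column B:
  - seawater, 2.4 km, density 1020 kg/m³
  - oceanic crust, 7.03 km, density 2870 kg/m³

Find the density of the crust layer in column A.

Take the compensation level at the base of the deeper column (depth z_c below the surface of column A) and equate Σ ρ_i t_i down to z_c; mantle fills any gap and the z_c terms cancel.
Column A: 25×ρ + (z_c − 25)×3350
Column B: 1.8×0 + 2.4×1020 + 7.03×2870 + (z_c − 1.8 − 9.43)×3350
The z_c×3350 term appears on both sides and cancels. Collect the known terms of each column as K = Σ(ρt)_known − 3350 × (depth of known layers): K_A = 0 − 3350×25 = −83750; K_B = 22624.1 − 3350×(1.8 + 9.43) = −14996.4.
Balance: K_A + 25×ρ = K_B, so ρ = (K_B − K_A)/25 = 68753.6/25 = 2750 kg/m³.

2750 kg/m³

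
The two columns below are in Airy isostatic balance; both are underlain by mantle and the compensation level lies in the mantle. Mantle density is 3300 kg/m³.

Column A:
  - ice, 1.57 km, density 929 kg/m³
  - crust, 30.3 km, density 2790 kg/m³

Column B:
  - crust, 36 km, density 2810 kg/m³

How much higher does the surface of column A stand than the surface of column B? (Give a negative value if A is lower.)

For any compensation level in the mantle, the mantle terms cancel and isostasy reduces to e = (Σt_A − Σt_B) − (Σ(ρt)_A − Σ(ρt)_B) / ρ_m.
Σt_A = 31.87 km; Σt_B = 36 km; Σ(ρt)_A = 85995.53; Σ(ρt)_B = 101160 (in km·kg/m³).
e = (31.87 − 36) − (85995.53 − 101160) / 3300 = 0.465 km.

0.465 km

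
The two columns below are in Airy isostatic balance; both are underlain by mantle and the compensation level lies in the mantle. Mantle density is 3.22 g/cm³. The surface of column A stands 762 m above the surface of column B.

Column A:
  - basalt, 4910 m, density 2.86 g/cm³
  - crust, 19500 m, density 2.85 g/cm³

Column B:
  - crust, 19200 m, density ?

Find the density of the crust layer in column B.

Take the compensation level at the base of the deeper column (depth z_c below the surface of column A) and equate Σ ρ_i t_i down to z_c; mantle fills any gap and the z_c terms cancel.
Column A: 4910×2.86 + 19500×2.85 + (z_c − 24410)×3.22
Column B: 762×0 + 19200×ρ + (z_c − 762 − 19200)×3.22
The z_c×3.22 term appears on both sides and cancels. Collect the known terms of each column as K = Σ(ρt)_known − 3.22 × (depth of known layers): K_A = 69617.6 − 3.22×24410 = −8982.6; K_B = 0 − 3.22×(762 + 19200) = −64277.64.
Balance: K_A = K_B + 19200×ρ, so ρ = (K_A − K_B)/19200 = 55295/19200 = 2.88 g/cm³.

2.88 g/cm³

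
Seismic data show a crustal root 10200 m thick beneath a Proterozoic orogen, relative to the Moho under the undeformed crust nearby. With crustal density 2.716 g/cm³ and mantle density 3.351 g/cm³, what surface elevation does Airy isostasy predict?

By Archimedes' principle applied to the lithosphere: ρ_c h = (ρ_m − ρ_c) r.
h = r (ρ_m − ρ_c) / ρ_c = 10200 m × (3.351 − 2.716) / 2.716 = 2380 m.

2380 m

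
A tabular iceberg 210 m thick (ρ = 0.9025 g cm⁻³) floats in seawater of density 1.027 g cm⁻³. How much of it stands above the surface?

Floating equilibrium: submerged depth d = t ρ_obj/ρ_fluid = 210 m × 0.9025/1.027 = 184.5 m.
Freeboard = t − d = 210 m − 184.5 m = 25.5 m.

25.5 m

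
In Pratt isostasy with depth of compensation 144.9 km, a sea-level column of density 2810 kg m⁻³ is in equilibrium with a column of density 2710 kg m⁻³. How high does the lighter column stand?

5.35 km

ρ_ref D = ρ (D + h) → h = D (ρ_ref − ρ)/ρ.
h = 144.9 km × (2810 − 2710)/2710 = 5.35 km.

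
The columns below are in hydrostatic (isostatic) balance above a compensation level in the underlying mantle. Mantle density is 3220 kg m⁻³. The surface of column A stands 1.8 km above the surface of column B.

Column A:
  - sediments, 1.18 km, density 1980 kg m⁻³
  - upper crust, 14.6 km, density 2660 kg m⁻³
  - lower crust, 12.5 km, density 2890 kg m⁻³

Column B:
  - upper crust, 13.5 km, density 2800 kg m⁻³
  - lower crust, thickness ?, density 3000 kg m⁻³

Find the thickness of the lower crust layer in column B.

Take the compensation level at the base of the deeper column (depth z_c below the surface of column A) and equate Σ ρ_i t_i down to z_c; mantle fills any gap and the z_c terms cancel.
Column A: 1.18×1980 + 14.6×2660 + 12.5×2890 + (z_c − 28.28)×3220
Column B: 1.8×0 + 13.5×2800 + x×3000 + (z_c − 1.8 − 13.5 − x)×3220
The z_c×3220 term appears on both sides and cancels. Collect the known terms of each column as K = Σ(ρt)_known − 3220 × (depth of known layers): K_A = 77297.4 − 3220×28.28 = −13764.2; K_B = 37800 − 3220×(1.8 + 13.5) = −11466.
Balance: K_A = K_B − x×(3220 − 3000), so x = (K_B − K_A)/(3220 − 3000) = 2298.2/220 = 10.4 km.

10.4 km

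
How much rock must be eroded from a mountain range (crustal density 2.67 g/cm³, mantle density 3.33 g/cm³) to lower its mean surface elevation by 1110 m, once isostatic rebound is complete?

Net drop Δ = e − u = e − e ρ_c/ρ_m = e (ρ_m − ρ_c)/ρ_m.
e = Δ ρ_m/(ρ_m − ρ_c) = 1110 m × 3.33/0.66 = 5600 m.

5600 m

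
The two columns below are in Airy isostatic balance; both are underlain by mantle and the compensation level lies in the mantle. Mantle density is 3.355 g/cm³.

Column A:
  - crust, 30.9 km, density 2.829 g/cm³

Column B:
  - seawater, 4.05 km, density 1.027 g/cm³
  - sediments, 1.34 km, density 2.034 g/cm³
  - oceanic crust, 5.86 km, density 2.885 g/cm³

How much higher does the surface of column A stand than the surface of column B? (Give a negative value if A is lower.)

0.686 km

For any compensation level in the mantle, the mantle terms cancel and isostasy reduces to e = (Σt_A − Σt_B) − (Σ(ρt)_A − Σ(ρt)_B) / ρ_m.
Σt_A = 30.9 km; Σt_B = 11.25 km; Σ(ρt)_A = 87.4161; Σ(ρt)_B = 23.79101 (in km·g/cm³).
e = (30.9 − 11.25) − (87.4161 − 23.79101) / 3.355 = 0.686 km.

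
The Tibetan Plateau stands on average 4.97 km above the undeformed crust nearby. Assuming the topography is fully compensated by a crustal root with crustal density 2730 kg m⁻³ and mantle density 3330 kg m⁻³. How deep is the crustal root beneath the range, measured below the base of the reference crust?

22.6 km

Equating mass per unit area of the two columns: the weight of the topography is balanced by the buoyancy of the root, ρ_c h = (ρ_m − ρ_c) r.
r = h · ρ_c / (ρ_m − ρ_c) = 4.97 km × 2730 / (3330 − 2730) = 22.6 km.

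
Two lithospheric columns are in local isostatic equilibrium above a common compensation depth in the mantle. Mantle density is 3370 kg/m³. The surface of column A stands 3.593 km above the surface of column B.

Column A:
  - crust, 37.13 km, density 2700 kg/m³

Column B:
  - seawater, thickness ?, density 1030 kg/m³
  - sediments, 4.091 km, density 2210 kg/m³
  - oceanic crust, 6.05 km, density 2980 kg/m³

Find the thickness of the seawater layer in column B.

2.42 km

Take the compensation level at the base of the deeper column (depth z_c below the surface of column A) and equate Σ ρ_i t_i down to z_c; mantle fills any gap and the z_c terms cancel.
Column A: 37.13×2700 + (z_c − 37.13)×3370
Column B: 3.593×0 + x×1030 + 4.091×2210 + 6.05×2980 + (z_c − 3.593 − 10.141 − x)×3370
The z_c×3370 term appears on both sides and cancels. Collect the known terms of each column as K = Σ(ρt)_known − 3370 × (depth of known layers): K_A = 100251 − 3370×37.13 = −24877.1; K_B = 27070.11 − 3370×(3.593 + 10.141) = −19213.47.
Balance: K_A = K_B − x×(3370 − 1030), so x = (K_B − K_A)/(3370 − 1030) = 5663.63/2340 = 2.42 km.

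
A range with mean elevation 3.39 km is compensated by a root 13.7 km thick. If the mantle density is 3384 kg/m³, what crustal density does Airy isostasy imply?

2710 kg/m³

ρ_c h = (ρ_m − ρ_c) r → ρ_c (h + r) = ρ_m r → ρ_c = ρ_m r / (h + r).
ρ_c = 3384 × 13.7 km / (3.39 km + 13.7 km) = 2710 kg/m³.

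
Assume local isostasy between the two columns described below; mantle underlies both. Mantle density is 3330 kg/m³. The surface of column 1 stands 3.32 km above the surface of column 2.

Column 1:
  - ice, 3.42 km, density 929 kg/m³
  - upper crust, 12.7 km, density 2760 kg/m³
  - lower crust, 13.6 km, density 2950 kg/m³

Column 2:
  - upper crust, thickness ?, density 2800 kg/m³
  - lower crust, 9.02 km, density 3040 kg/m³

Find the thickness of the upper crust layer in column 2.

13.1 km

Take the compensation level at the base of the deeper column (depth z_c below the surface of column 1) and equate Σ ρ_i t_i down to z_c; mantle fills any gap and the z_c terms cancel.
Column 1: 3.42×929 + 12.7×2760 + 13.6×2950 + (z_c − 29.72)×3330
Column 2: 3.32×0 + x×2800 + 9.02×3040 + (z_c − 3.32 − 9.02 − x)×3330
The z_c×3330 term appears on both sides and cancels. Collect the known terms of each column as K = Σ(ρt)_known − 3330 × (depth of known layers): K_1 = 78349.18 − 3330×29.72 = −20618.42; K_2 = 27420.8 − 3330×(3.32 + 9.02) = −13671.4.
Balance: K_1 = K_2 − x×(3330 − 2800), so x = (K_2 − K_1)/(3330 − 2800) = 6947.02/530 = 13.1 km.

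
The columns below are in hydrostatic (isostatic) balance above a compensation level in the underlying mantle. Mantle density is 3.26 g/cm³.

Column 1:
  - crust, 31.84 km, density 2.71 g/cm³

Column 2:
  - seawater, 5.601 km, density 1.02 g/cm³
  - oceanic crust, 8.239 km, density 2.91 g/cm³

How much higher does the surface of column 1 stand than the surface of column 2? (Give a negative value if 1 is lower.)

0.639 km

For any compensation level in the mantle, the mantle terms cancel and isostasy reduces to e = (Σt_1 − Σt_2) − (Σ(ρt)_1 − Σ(ρt)_2) / ρ_m.
Σt_1 = 31.84 km; Σt_2 = 13.84 km; Σ(ρt)_1 = 86.2864; Σ(ρt)_2 = 29.68851 (in km·g/cm³).
e = (31.84 − 13.84) − (86.2864 − 29.68851) / 3.26 = 0.639 km.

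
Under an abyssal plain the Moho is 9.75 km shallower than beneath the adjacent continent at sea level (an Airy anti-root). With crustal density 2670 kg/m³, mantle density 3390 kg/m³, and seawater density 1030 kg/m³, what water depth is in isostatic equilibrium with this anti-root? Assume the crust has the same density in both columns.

4.28 km

Replacing a thickness d of crust by seawater at the top must be balanced by replacing crust with mantle at the base: d (ρ_c − ρ_w) = a (ρ_m − ρ_c).
d = a (ρ_m − ρ_c)/(ρ_c − ρ_w) = 9.75 km × 720/1640 = 4.28 km.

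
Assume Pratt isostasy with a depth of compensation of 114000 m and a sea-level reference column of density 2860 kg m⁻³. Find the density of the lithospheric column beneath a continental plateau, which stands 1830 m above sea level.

2810 kg m⁻³

Pratt balance: ρ_ref D = ρ (D + h).
ρ = ρ_ref D/(D + h) = 2860 × 114000 m/(114000 m + 1830 m) = 2810 kg m⁻³.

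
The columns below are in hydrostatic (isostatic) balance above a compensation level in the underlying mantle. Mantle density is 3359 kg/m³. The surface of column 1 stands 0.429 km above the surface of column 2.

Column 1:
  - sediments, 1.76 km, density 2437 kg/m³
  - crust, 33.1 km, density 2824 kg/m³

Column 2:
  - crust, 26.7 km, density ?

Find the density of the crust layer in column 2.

2690 kg/m³

Take the compensation level at the base of the deeper column (depth z_c below the surface of column 1) and equate Σ ρ_i t_i down to z_c; mantle fills any gap and the z_c terms cancel.
Column 1: 1.76×2437 + 33.1×2824 + (z_c − 34.86)×3359
Column 2: 0.429×0 + 26.7×ρ + (z_c − 0.429 − 26.7)×3359
The z_c×3359 term appears on both sides and cancels. Collect the known terms of each column as K = Σ(ρt)_known − 3359 × (depth of known layers): K_1 = 97763.52 − 3359×34.86 = −19331.22; K_2 = 0 − 3359×(0.429 + 26.7) = −91126.311.
Balance: K_1 = K_2 + 26.7×ρ, so ρ = (K_1 − K_2)/26.7 = 71795.1/26.7 = 2690 kg/m³.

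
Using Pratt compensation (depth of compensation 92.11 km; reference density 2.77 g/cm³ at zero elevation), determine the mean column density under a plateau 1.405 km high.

Pratt balance: ρ_ref D = ρ (D + h).
ρ = ρ_ref D/(D + h) = 2.77 × 92.11 km/(92.11 km + 1.405 km) = 2.73 g/cm³.

2.73 g/cm³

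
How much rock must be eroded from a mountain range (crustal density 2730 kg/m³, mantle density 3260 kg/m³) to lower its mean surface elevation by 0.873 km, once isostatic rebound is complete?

Net drop Δ = e − u = e − e ρ_c/ρ_m = e (ρ_m − ρ_c)/ρ_m.
e = Δ ρ_m/(ρ_m − ρ_c) = 0.873 km × 3260/530 = 5.37 km.

5.37 km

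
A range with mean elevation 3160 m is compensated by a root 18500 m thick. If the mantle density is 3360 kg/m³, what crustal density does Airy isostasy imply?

2870 kg/m³

ρ_c h = (ρ_m − ρ_c) r → ρ_c (h + r) = ρ_m r → ρ_c = ρ_m r / (h + r).
ρ_c = 3360 × 18500 m / (3160 m + 18500 m) = 2870 kg/m³.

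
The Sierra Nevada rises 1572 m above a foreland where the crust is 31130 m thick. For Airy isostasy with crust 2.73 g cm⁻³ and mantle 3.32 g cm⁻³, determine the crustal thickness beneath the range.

Root depth r = h ρ_c / (ρ_m − ρ_c) = 1572 m × 2.73 / 0.59 = 7274 m.
Total thickness = T + h + r = 31130 m + 1572 m + 7274 m = 40000 m.

40000 m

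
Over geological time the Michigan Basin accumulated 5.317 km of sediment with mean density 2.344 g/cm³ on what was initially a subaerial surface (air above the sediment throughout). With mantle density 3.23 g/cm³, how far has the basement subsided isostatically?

3.86 km

Subaerial load: s = t ρ_sed / ρ_m = 5.317 km × 2.344/3.23 = 3.86 km.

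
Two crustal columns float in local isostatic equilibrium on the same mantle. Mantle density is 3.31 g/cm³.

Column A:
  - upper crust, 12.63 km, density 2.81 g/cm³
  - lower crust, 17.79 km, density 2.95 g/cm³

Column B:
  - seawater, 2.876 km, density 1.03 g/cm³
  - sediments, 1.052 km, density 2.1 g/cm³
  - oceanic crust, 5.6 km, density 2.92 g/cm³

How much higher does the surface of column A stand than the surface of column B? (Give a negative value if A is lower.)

For any compensation level in the mantle, the mantle terms cancel and isostasy reduces to e = (Σt_A − Σt_B) − (Σ(ρt)_A − Σ(ρt)_B) / ρ_m.
Σt_A = 30.42 km; Σt_B = 9.528 km; Σ(ρt)_A = 87.9708; Σ(ρt)_B = 21.52348 (in km·g/cm³).
e = (30.42 − 9.528) − (87.9708 − 21.52348) / 3.31 = 0.817 km.

0.817 km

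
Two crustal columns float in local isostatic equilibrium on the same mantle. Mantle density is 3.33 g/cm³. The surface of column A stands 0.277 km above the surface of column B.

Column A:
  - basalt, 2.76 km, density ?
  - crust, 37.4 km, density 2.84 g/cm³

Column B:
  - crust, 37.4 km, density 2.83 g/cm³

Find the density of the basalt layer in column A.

Take the compensation level at the base of the deeper column (depth z_c below the surface of column A) and equate Σ ρ_i t_i down to z_c; mantle fills any gap and the z_c terms cancel.
Column A: 2.76×ρ + 37.4×2.84 + (z_c − 40.16)×3.33
Column B: 0.277×0 + 37.4×2.83 + (z_c − 0.277 − 37.4)×3.33
The z_c×3.33 term appears on both sides and cancels. Collect the known terms of each column as K = Σ(ρt)_known − 3.33 × (depth of known layers): K_A = 106.216 − 3.33×40.16 = −27.5168; K_B = 105.842 − 3.33×(0.277 + 37.4) = −19.62241.
Balance: K_A + 2.76×ρ = K_B, so ρ = (K_B − K_A)/2.76 = 7.89439/2.76 = 2.86 g/cm³.

2.86 g/cm³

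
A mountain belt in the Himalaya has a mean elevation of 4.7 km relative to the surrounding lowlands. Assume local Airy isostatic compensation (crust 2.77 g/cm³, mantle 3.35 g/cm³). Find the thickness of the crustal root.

22.4 km

In Airy isostatic equilibrium: the weight of the topography is balanced by the buoyancy of the root, ρ_c h = (ρ_m − ρ_c) r.
r = h · ρ_c / (ρ_m − ρ_c) = 4.7 km × 2.77 / (3.35 − 2.77) = 22.4 km.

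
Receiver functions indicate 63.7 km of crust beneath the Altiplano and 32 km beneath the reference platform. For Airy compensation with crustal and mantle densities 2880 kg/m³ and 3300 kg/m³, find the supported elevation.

Excess crust Δ = 63.7 km − 32 km = 31.7 km, split between elevation h and root r with h + r = Δ.
Airy balance ρ_c h = (ρ_m − ρ_c) r gives r = h ρ_c/(ρ_m − ρ_c), so h (1 + ρ_c/(ρ_m − ρ_c)) = Δ, i.e. h = Δ (ρ_m − ρ_c)/ρ_m.
h = 31.7 km × 420/3300 = 4.03 km.

4.03 km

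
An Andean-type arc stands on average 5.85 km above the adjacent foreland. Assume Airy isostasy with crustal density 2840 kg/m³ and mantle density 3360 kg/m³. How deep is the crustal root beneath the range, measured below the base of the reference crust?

31.9 km

Balancing pressure at the compensation depth: the weight of the topography is balanced by the buoyancy of the root, ρ_c h = (ρ_m − ρ_c) r.
r = h · ρ_c / (ρ_m − ρ_c) = 5.85 km × 2840 / (3360 − 2840) = 31.9 km.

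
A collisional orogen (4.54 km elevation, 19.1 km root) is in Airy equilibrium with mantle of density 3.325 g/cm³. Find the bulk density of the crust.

2.69 g/cm³

ρ_c h = (ρ_m − ρ_c) r → ρ_c (h + r) = ρ_m r → ρ_c = ρ_m r / (h + r).
ρ_c = 3.325 × 19.1 km / (4.54 km + 19.1 km) = 2.69 g/cm³.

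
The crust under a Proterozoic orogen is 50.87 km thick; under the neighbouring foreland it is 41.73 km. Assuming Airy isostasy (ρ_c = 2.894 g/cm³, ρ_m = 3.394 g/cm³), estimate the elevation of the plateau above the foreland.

Excess crust Δ = 50.87 km − 41.73 km = 9.14 km, split between elevation h and root r with h + r = Δ.
Airy balance ρ_c h = (ρ_m − ρ_c) r gives r = h ρ_c/(ρ_m − ρ_c), so h (1 + ρ_c/(ρ_m − ρ_c)) = Δ, i.e. h = Δ (ρ_m − ρ_c)/ρ_m.
h = 9.14 km × 0.5/3.394 = 1.35 km.

1.35 km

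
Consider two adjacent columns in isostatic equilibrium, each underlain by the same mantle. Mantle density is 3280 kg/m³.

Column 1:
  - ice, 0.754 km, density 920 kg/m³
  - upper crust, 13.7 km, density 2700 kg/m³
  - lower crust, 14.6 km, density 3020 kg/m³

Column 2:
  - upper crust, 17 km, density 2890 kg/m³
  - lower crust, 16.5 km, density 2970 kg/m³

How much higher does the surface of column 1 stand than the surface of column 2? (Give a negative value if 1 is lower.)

For any compensation level in the mantle, the mantle terms cancel and isostasy reduces to e = (Σt_1 − Σt_2) − (Σ(ρt)_1 − Σ(ρt)_2) / ρ_m.
Σt_1 = 29.054 km; Σt_2 = 33.5 km; Σ(ρt)_1 = 81775.68; Σ(ρt)_2 = 98135 (in km·kg/m³).
e = (29.054 − 33.5) − (81775.68 − 98135) / 3280 = 0.542 km.

0.542 km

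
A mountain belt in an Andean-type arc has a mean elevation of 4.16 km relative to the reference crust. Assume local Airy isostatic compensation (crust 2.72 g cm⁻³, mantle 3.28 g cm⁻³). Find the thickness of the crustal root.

20.2 km

Equating mass per unit area of the two columns: the weight of the topography is balanced by the buoyancy of the root, ρ_c h = (ρ_m − ρ_c) r.
r = h · ρ_c / (ρ_m − ρ_c) = 4.16 km × 2.72 / (3.28 − 2.72) = 20.2 km.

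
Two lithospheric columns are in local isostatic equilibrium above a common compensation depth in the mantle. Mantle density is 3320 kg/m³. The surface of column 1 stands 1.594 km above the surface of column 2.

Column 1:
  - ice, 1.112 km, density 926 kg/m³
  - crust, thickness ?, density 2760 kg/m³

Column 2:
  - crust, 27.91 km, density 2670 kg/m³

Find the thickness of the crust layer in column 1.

37.1 km

Take the compensation level at the base of the deeper column (depth z_c below the surface of column 1) and equate Σ ρ_i t_i down to z_c; mantle fills any gap and the z_c terms cancel.
Column 1: 1.112×926 + x×2760 + (z_c − 1.112 − x)×3320
Column 2: 1.594×0 + 27.91×2670 + (z_c − 1.594 − 27.91)×3320
The z_c×3320 term appears on both sides and cancels. Collect the known terms of each column as K = Σ(ρt)_known − 3320 × (depth of known layers): K_1 = 1029.712 − 3320×1.112 = −2662.128; K_2 = 74519.7 − 3320×(1.594 + 27.91) = −23433.58.
Balance: K_1 − x×(3320 − 2760) = K_2, so x = (K_1 − K_2)/(3320 − 2760) = 20771.5/560 = 37.1 km.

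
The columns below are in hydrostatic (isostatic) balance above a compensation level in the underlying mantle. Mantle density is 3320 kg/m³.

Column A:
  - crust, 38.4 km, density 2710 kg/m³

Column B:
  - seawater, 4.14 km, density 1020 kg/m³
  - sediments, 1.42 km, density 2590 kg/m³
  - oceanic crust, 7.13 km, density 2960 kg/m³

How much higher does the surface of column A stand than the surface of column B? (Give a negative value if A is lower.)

3.1 km

For any compensation level in the mantle, the mantle terms cancel and isostasy reduces to e = (Σt_A − Σt_B) − (Σ(ρt)_A − Σ(ρt)_B) / ρ_m.
Σt_A = 38.4 km; Σt_B = 12.69 km; Σ(ρt)_A = 104064; Σ(ρt)_B = 29005.4 (in km·kg/m³).
e = (38.4 − 12.69) − (104064 − 29005.4) / 3320 = 3.1 km.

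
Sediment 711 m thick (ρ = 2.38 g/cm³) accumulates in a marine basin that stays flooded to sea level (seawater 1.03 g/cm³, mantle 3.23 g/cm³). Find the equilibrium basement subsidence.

Submarine loading: the sediment displaces seawater, and the subsidence is in turn flooded, so s (ρ_m − ρ_w) = t (ρ_sed − ρ_w).
s = 711 m × (2.38 − 1.03) / (3.23 − 1.03) = 436 m.

436 m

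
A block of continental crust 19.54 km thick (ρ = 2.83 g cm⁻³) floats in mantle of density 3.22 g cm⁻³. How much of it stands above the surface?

2.37 km

Floating equilibrium: submerged depth d = t ρ_obj/ρ_fluid = 19.54 km × 2.83/3.22 = 17.17 km.
Freeboard = t − d = 19.54 km − 17.17 km = 2.37 km.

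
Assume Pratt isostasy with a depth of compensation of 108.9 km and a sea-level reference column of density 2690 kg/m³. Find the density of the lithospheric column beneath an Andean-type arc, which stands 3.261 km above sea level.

2610 kg/m³

Pratt balance: ρ_ref D = ρ (D + h).
ρ = ρ_ref D/(D + h) = 2690 × 108.9 km/(108.9 km + 3.261 km) = 2610 kg/m³.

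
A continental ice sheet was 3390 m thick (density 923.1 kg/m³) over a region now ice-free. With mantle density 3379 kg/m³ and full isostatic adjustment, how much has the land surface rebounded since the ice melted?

Removing the load lets mantle flow back in; uplift u satisfies ρ_ice t = ρ_m u.
u = t ρ_ice/ρ_m = 3390 m × 923.1/3379 = 926 m.

926 m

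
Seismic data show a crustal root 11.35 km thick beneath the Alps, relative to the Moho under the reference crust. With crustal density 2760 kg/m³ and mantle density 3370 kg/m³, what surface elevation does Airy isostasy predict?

In Airy isostatic equilibrium: ρ_c h = (ρ_m − ρ_c) r.
h = r (ρ_m − ρ_c) / ρ_c = 11.35 km × (3370 − 2760) / 2760 = 2.51 km.

2.51 km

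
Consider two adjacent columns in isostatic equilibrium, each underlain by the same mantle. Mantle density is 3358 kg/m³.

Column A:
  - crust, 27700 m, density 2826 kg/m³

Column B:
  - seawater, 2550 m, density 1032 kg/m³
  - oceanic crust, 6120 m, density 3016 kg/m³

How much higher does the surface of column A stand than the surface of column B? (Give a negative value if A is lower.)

2000 m

For any compensation level in the mantle, the mantle terms cancel and isostasy reduces to e = (Σt_A − Σt_B) − (Σ(ρt)_A − Σ(ρt)_B) / ρ_m.
Σt_A = 27700 m; Σt_B = 8670 m; Σ(ρt)_A = 78280200; Σ(ρt)_B = 21089520 (in m·kg/m³).
e = (27700 − 8670) − (78280200 − 21089520) / 3358 = 2000 m.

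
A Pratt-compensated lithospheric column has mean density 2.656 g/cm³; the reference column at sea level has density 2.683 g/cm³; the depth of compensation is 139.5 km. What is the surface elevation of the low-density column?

1.42 km

ρ_ref D = ρ (D + h) → h = D (ρ_ref − ρ)/ρ.
h = 139.5 km × (2.683 − 2.656)/2.656 = 1.42 km.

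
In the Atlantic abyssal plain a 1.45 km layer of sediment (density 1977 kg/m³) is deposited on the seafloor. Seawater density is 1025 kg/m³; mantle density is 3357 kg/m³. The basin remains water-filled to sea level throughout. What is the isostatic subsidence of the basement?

Submarine loading: the sediment displaces seawater, and the subsidence is in turn flooded, so s (ρ_m − ρ_w) = t (ρ_sed − ρ_w).
s = 1.45 km × (1977 − 1025) / (3357 − 1025) = 0.592 km.

0.592 km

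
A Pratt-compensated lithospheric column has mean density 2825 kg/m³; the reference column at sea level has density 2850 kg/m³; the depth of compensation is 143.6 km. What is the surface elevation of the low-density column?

ρ_ref D = ρ (D + h) → h = D (ρ_ref − ρ)/ρ.
h = 143.6 km × (2850 − 2825)/2825 = 1.27 km.

1.27 km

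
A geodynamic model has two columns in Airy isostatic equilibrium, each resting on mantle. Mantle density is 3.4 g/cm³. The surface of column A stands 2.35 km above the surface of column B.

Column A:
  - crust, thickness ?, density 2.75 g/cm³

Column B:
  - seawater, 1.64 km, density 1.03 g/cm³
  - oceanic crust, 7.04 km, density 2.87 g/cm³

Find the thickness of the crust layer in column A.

24 km

Take the compensation level at the base of the deeper column (depth z_c below the surface of column A) and equate Σ ρ_i t_i down to z_c; mantle fills any gap and the z_c terms cancel.
Column A: x×2.75 + (z_c − 0 − x)×3.4
Column B: 2.35×0 + 1.64×1.03 + 7.04×2.87 + (z_c − 2.35 − 8.68)×3.4
The z_c×3.4 term appears on both sides and cancels. Collect the known terms of each column as K = Σ(ρt)_known − 3.4 × (depth of known layers): K_A = 0 − 3.4×0 = 0; K_B = 21.894 − 3.4×(2.35 + 8.68) = −15.608.
Balance: K_A − x×(3.4 − 2.75) = K_B, so x = (K_A − K_B)/(3.4 − 2.75) = 15.608/0.65 = 24 km.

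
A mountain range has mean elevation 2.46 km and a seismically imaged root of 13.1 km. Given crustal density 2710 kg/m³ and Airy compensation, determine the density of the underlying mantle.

Airy balance: ρ_c h = (ρ_m − ρ_c) r → ρ_m = ρ_c (1 + h/r).
ρ_m = 2710 × (1 + 2.46 km/13.1 km) = 3220 kg/m³.

3220 kg/m³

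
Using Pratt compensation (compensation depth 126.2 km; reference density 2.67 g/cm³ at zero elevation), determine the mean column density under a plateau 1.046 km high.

2.65 g/cm³

Pratt balance: ρ_ref D = ρ (D + h).
ρ = ρ_ref D/(D + h) = 2.67 × 126.2 km/(126.2 km + 1.046 km) = 2.65 g/cm³.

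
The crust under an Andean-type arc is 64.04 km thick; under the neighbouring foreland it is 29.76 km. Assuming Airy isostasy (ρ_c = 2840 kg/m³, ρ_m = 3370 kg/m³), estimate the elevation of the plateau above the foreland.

5.39 km

Excess crust Δ = 64.04 km − 29.76 km = 34.28 km, split between elevation h and root r with h + r = Δ.
Airy balance ρ_c h = (ρ_m − ρ_c) r gives r = h ρ_c/(ρ_m − ρ_c), so h (1 + ρ_c/(ρ_m − ρ_c)) = Δ, i.e. h = Δ (ρ_m − ρ_c)/ρ_m.
h = 34.28 km × 530/3370 = 5.39 km.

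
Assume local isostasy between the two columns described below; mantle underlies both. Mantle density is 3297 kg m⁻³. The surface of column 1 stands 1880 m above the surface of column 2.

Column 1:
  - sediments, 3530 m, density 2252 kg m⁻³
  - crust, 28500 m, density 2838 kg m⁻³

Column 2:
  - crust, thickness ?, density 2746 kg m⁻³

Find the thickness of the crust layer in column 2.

19200 m

Take the compensation level at the base of the deeper column (depth z_c below the surface of column 1) and equate Σ ρ_i t_i down to z_c; mantle fills any gap and the z_c terms cancel.
Column 1: 3530×2252 + 28500×2838 + (z_c − 32030)×3297
Column 2: 1880×0 + x×2746 + (z_c − 1880 − 0 − x)×3297
The z_c×3297 term appears on both sides and cancels. Collect the known terms of each column as K = Σ(ρt)_known − 3297 × (depth of known layers): K_1 = 88832560 − 3297×32030 = −16770350; K_2 = 0 − 3297×(1880 + 0) = −6198360.
Balance: K_1 = K_2 − x×(3297 − 2746), so x = (K_2 − K_1)/(3297 − 2746) = 10572000/551 = 19200 m.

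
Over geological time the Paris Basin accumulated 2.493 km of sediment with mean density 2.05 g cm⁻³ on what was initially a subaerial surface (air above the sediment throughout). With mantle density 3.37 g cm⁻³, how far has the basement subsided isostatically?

1.52 km

Subaerial load: s = t ρ_sed / ρ_m = 2.493 km × 2.05/3.37 = 1.52 km.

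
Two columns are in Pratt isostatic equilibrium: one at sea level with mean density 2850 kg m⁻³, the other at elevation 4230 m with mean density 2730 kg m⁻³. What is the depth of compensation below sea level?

96200 m

ρ_ref D = ρ (D + h) → D (ρ_ref − ρ) = ρ h.
D = ρ h/(ρ_ref − ρ) = 2730 × 4230 m/(2850 − 2730) = 96200 m.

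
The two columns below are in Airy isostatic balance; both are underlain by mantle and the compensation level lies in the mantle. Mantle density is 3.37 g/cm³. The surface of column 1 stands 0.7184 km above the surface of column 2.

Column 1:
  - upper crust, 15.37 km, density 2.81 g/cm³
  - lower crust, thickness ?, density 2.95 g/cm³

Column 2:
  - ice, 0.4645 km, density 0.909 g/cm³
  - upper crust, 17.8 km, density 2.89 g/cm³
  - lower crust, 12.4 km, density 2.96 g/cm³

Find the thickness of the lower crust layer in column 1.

20.4 km

Take the compensation level at the base of the deeper column (depth z_c below the surface of column 1) and equate Σ ρ_i t_i down to z_c; mantle fills any gap and the z_c terms cancel.
Column 1: 15.37×2.81 + x×2.95 + (z_c − 15.37 − x)×3.37
Column 2: 0.7184×0 + 0.4645×0.909 + 17.8×2.89 + 12.4×2.96 + (z_c − 0.7184 − 30.6645)×3.37
The z_c×3.37 term appears on both sides and cancels. Collect the known terms of each column as K = Σ(ρt)_known − 3.37 × (depth of known layers): K_1 = 43.1897 − 3.37×15.37 = −8.6072; K_2 = 88.5682305 − 3.37×(0.7184 + 30.6645) = −17.1921425.
Balance: K_1 − x×(3.37 − 2.95) = K_2, so x = (K_1 − K_2)/(3.37 − 2.95) = 8.58494/0.42 = 20.4 km.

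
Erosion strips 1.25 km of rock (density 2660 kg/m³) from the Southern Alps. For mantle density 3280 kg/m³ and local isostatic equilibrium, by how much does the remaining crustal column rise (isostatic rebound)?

Unloading: uplift u = e ρ_c/ρ_m = 1.25 km × 2660/3280 = 1.01 km.

1.01 km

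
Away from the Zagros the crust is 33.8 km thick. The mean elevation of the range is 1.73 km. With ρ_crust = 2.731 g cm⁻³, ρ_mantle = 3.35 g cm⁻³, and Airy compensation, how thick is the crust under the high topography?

43.2 km

Root depth r = h ρ_c / (ρ_m − ρ_c) = 1.73 km × 2.731 / 0.619 = 7.633 km.
Total thickness = T + h + r = 33.8 km + 1.73 km + 7.633 km = 43.2 km.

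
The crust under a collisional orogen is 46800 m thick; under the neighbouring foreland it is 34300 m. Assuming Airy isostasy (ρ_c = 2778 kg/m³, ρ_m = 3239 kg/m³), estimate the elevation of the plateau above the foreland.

Excess crust Δ = 46800 m − 34300 m = 12500 m, split between elevation h and root r with h + r = Δ.
Airy balance ρ_c h = (ρ_m − ρ_c) r gives r = h ρ_c/(ρ_m − ρ_c), so h (1 + ρ_c/(ρ_m − ρ_c)) = Δ, i.e. h = Δ (ρ_m − ρ_c)/ρ_m.
h = 12500 m × 461/3239 = 1780 m.

1780 m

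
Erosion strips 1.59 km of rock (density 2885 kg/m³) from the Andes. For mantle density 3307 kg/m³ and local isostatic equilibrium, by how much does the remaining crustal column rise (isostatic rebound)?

1.39 km

Unloading: uplift u = e ρ_c/ρ_m = 1.59 km × 2885/3307 = 1.39 km.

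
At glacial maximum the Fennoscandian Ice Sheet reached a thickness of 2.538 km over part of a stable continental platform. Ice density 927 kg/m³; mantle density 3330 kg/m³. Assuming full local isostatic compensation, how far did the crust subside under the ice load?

0.707 km

By Archimedes' principle applied to the lithosphere: the ice load ρ_ice t is balanced by mantle displaced below, ρ_m s.
s = t ρ_ice / ρ_m = 2.538 km × 927/3330 = 0.707 km.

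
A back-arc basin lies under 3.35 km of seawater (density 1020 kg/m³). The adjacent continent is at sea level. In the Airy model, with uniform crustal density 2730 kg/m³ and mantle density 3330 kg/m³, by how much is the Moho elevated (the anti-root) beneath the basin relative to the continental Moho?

Isostatic balance requires: replacing crust with seawater at the top is compensated by replacing crust with mantle at the base: d (ρ_c − ρ_w) = a (ρ_m − ρ_c).
a = d (ρ_c − ρ_w)/(ρ_m − ρ_c) = 3.35 km × 1710/600 = 9.55 km.

9.55 km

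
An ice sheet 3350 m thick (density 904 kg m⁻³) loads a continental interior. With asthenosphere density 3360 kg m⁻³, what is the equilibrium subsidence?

Isostatic balance requires: the ice load ρ_ice t is balanced by mantle displaced below, ρ_m s.
s = t ρ_ice / ρ_m = 3350 m × 904/3360 = 901 m.

901 m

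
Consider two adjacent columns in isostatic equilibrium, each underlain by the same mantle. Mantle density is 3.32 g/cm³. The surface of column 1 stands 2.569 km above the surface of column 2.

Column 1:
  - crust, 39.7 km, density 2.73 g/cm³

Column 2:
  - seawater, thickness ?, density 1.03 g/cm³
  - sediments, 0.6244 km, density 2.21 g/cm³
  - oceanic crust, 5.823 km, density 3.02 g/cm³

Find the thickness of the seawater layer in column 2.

Take the compensation level at the base of the deeper column (depth z_c below the surface of column 1) and equate Σ ρ_i t_i down to z_c; mantle fills any gap and the z_c terms cancel.
Column 1: 39.7×2.73 + (z_c − 39.7)×3.32
Column 2: 2.569×0 + x×1.03 + 0.6244×2.21 + 5.823×3.02 + (z_c − 2.569 − 6.4474 − x)×3.32
The z_c×3.32 term appears on both sides and cancels. Collect the known terms of each column as K = Σ(ρt)_known − 3.32 × (depth of known layers): K_1 = 108.381 − 3.32×39.7 = −23.423; K_2 = 18.965384 − 3.32×(2.569 + 6.4474) = −10.969064.
Balance: K_1 = K_2 − x×(3.32 − 1.03), so x = (K_2 − K_1)/(3.32 − 1.03) = 12.4539/2.29 = 5.44 km.

5.44 km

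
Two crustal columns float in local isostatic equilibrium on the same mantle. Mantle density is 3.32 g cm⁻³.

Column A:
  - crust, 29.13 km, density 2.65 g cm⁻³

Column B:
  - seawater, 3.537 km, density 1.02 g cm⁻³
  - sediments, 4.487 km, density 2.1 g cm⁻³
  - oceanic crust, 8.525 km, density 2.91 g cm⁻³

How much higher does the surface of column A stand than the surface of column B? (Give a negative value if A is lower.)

For any compensation level in the mantle, the mantle terms cancel and isostasy reduces to e = (Σt_A − Σt_B) − (Σ(ρt)_A − Σ(ρt)_B) / ρ_m.
Σt_A = 29.13 km; Σt_B = 16.549 km; Σ(ρt)_A = 77.1945; Σ(ρt)_B = 37.83819 (in km·g cm⁻³).
e = (29.13 − 16.549) − (77.1945 − 37.83819) / 3.32 = 0.727 km.

0.727 km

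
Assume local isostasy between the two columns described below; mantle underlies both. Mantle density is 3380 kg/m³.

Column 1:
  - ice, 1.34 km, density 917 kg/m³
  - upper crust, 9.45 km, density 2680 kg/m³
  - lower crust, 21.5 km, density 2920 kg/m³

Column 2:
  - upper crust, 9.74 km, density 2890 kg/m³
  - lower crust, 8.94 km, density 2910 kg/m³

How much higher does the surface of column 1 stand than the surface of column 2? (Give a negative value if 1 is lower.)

For any compensation level in the mantle, the mantle terms cancel and isostasy reduces to e = (Σt_1 − Σt_2) − (Σ(ρt)_1 − Σ(ρt)_2) / ρ_m.
Σt_1 = 32.29 km; Σt_2 = 18.68 km; Σ(ρt)_1 = 89334.78; Σ(ρt)_2 = 54164 (in km·kg/m³).
e = (32.29 − 18.68) − (89334.78 − 54164) / 3380 = 3.2 km.

3.2 km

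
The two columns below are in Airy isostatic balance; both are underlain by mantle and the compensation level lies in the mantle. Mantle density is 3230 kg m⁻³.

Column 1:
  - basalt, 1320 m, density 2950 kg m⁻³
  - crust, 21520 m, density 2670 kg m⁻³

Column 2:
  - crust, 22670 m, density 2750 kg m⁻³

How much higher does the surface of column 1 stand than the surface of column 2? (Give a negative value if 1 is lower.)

For any compensation level in the mantle, the mantle terms cancel and isostasy reduces to e = (Σt_1 − Σt_2) − (Σ(ρt)_1 − Σ(ρt)_2) / ρ_m.
Σt_1 = 22840 m; Σt_2 = 22670 m; Σ(ρt)_1 = 61352400; Σ(ρt)_2 = 62342500 (in m·kg m⁻³).
e = (22840 − 22670) − (61352400 − 62342500) / 3230 = 477 m.

477 m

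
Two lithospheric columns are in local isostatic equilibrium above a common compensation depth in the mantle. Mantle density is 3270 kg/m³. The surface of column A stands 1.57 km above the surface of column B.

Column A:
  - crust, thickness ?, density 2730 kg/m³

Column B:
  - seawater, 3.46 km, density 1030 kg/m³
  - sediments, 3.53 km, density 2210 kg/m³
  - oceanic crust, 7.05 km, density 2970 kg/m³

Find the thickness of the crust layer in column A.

Take the compensation level at the base of the deeper column (depth z_c below the surface of column A) and equate Σ ρ_i t_i down to z_c; mantle fills any gap and the z_c terms cancel.
Column A: x×2730 + (z_c − 0 − x)×3270
Column B: 1.57×0 + 3.46×1030 + 3.53×2210 + 7.05×2970 + (z_c − 1.57 − 14.04)×3270
The z_c×3270 term appears on both sides and cancels. Collect the known terms of each column as K = Σ(ρt)_known − 3270 × (depth of known layers): K_A = 0 − 3270×0 = 0; K_B = 32303.6 − 3270×(1.57 + 14.04) = −18741.1.
Balance: K_A − x×(3270 − 2730) = K_B, so x = (K_A − K_B)/(3270 − 2730) = 18741.1/540 = 34.7 km.

34.7 km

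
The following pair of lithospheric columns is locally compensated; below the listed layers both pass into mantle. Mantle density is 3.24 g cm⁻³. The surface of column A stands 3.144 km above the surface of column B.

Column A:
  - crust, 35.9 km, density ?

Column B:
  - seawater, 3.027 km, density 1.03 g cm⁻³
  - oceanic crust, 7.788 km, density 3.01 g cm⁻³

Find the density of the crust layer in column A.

2.72 g cm⁻³

Take the compensation level at the base of the deeper column (depth z_c below the surface of column A) and equate Σ ρ_i t_i down to z_c; mantle fills any gap and the z_c terms cancel.
Column A: 35.9×ρ + (z_c − 35.9)×3.24
Column B: 3.144×0 + 3.027×1.03 + 7.788×3.01 + (z_c − 3.144 − 10.815)×3.24
The z_c×3.24 term appears on both sides and cancels. Collect the known terms of each column as K = Σ(ρt)_known − 3.24 × (depth of known layers): K_A = 0 − 3.24×35.9 = −116.316; K_B = 26.55969 − 3.24×(3.144 + 10.815) = −18.66747.
Balance: K_A + 35.9×ρ = K_B, so ρ = (K_B − K_A)/35.9 = 97.6485/35.9 = 2.72 g cm⁻³.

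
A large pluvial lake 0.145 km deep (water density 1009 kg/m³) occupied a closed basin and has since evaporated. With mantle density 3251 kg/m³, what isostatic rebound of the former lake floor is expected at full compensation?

u = d ρ_w/ρ_m = 0.145 km × 1009/3251 = 0.045 km.

0.045 km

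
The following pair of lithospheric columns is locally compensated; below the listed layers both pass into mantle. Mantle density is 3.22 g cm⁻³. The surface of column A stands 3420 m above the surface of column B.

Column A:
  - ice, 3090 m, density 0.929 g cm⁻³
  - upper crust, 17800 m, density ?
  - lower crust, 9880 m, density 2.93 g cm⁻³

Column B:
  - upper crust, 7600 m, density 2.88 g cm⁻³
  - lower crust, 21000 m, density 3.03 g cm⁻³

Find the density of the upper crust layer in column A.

Take the compensation level at the base of the deeper column (depth z_c below the surface of column A) and equate Σ ρ_i t_i down to z_c; mantle fills any gap and the z_c terms cancel.
Column A: 3090×0.929 + 17800×ρ + 9880×2.93 + (z_c − 30770)×3.22
Column B: 3420×0 + 7600×2.88 + 21000×3.03 + (z_c − 3420 − 28600)×3.22
The z_c×3.22 term appears on both sides and cancels. Collect the known terms of each column as K = Σ(ρt)_known − 3.22 × (depth of known layers): K_A = 31819.01 − 3.22×30770 = −67260.39; K_B = 85518 − 3.22×(3420 + 28600) = −17586.4.
Balance: K_A + 17800×ρ = K_B, so ρ = (K_B − K_A)/17800 = 49674/17800 = 2.79 g cm⁻³.

2.79 g cm⁻³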